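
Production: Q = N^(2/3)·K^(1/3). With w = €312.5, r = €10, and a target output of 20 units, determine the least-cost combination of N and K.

N* = 8, K* = 125

Cost minimization requires the marginal rate of technical substitution to equal the input-price ratio: MP_N/MP_K = w/r.
Here MP_N/MP_K = (2/3)·(K/N)/(1/3) = 2·(K/N). Setting this equal to 312.5/10 = 31.25 gives K = 15.625N.
Substituting into Q = 20: N^(2/3)·(15.625N)^(1/3) = 20.
Solving, N = 8 and K = 125.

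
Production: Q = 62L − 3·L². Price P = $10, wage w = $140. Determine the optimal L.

The marginal product of L is MP_L = 62 − 6L.
A price-taking firm hires until the value of the marginal product equals the wage: P·MP_L = w, so 10·(62 − 6L) = 140.
Then 62 − 6L = 14, giving L = 8.

L* = 8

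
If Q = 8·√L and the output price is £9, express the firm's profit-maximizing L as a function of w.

MP_L = (1/2)·8·L^(-1/2) = 4·L^(-1/2).
Setting P·MP_L = w: 36·L^(-1/2) = w.
Solving for L: L^(-1/2) = w/36, so L = (36/w)^(2).

L(w) = 1296/w²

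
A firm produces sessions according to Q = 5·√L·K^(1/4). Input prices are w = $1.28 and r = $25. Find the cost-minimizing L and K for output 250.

Cost minimization requires the marginal rate of technical substitution to equal the input-price ratio: MP_L/MP_K = w/r.
Here MP_L/MP_K = (1/2)·(K/L)/(1/4) = 2·(K/L). Setting this equal to 1.28/25 = 0.0512 gives K = 0.0256L.
Substituting into Q = 250: 5·L^(1/2)·(0.0256L)^(1/4) = 250.
Solving, L = 625 and K = 16.

L* = 625, K* = 16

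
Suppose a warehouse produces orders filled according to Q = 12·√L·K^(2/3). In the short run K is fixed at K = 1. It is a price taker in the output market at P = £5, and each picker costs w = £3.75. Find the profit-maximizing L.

With K = 1, MP_L = (1/2)·12·L^(-1/2)·1^(2/3) = 6·L^(-1/2).
Profit maximization for a price taker requires P·MP_L = w: 5·6·L^(-1/2) = 3.75.
So L^(-1/2) = 0.125, which gives L = 64.

L* = 64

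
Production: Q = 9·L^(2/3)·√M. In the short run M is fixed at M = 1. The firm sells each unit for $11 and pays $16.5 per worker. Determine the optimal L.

With M = 1, MP_L = (2/3)·9·L^(-1/3)·1^(1/2) = 6·L^(-1/3).
Profit maximization for a price taker requires P·MP_L = w: 11·6·L^(-1/3) = 16.5.
So L^(-1/3) = 0.25, which gives L = 64.

L* = 64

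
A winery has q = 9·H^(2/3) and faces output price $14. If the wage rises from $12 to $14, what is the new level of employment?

From P·MP_H = w with MP_H = 6·H^(-1/3), the labor demand is H(w) = (84/w)^(3).
At w = 12: H = 343. At w = 14: H = 216.

H* = 216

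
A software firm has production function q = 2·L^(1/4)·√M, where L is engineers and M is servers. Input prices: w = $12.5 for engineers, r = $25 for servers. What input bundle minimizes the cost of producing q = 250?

Cost minimization requires the marginal rate of technical substitution to equal the input-price ratio: MP_L/MP_M = w/r.
Here MP_L/MP_M = (1/4)·(M/L)/(1/2) = 0.5·(M/L). Setting this equal to 12.5/25 = 0.5 gives M = L.
Substituting into q = 250: 2·L^(1/4)·(L)^(1/2) = 250.
Solving, L = 625 and M = 625.

L* = 625, M* = 625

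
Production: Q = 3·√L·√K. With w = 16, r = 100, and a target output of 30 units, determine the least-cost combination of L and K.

L* = 25, K* = 4

Cost minimization requires the marginal rate of technical substitution to equal the input-price ratio: MP_L/MP_K = w/r.
Here MP_L/MP_K = (1/2)·(K/L)/(1/2) = (K/L). Setting this equal to 16/100 = 0.16 gives K = 0.16L.
Substituting into Q = 30: 3·L^(1/2)·(0.16L)^(1/2) = 30.
Solving, L = 25 and K = 4.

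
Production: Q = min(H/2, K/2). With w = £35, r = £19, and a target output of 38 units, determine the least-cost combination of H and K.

H* = 76, K* = 76

With a fixed-proportions technology, the cost-minimizing bundle uses no slack in either input: H/2 = K/2 = Q.
So H = 2·38 = 76 and K = 2·38 = 76.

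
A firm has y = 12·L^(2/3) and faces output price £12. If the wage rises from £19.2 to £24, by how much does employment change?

From P·MP_L = w with MP_L = 8·L^(-1/3), the labor demand is L(w) = (96/w)^(3).
At w = 19.2: L = 125. At w = 24: L = 64.
ΔL = 64 − 125 = -61.

ΔL = -61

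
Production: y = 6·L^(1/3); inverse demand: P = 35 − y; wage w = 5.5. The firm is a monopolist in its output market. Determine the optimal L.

L* = 8

Marginal revenue from the inverse demand is MR = 35 − 2y.
The marginal product is MP_L = 2·L^(-2/3).
A monopolist hires until marginal revenue product equals the wage: MR·MP_L = w.
At L, y = 6·L^(1/3). Substituting and solving: (35 − 12·L^(1/3))·2·L^(-2/3) = 5.5 gives L = 8.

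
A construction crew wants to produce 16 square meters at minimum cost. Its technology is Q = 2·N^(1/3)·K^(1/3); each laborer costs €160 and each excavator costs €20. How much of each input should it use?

Cost minimization requires the marginal rate of technical substitution to equal the input-price ratio: MP_N/MP_K = w/r.
Here MP_N/MP_K = (1/3)·(K/N)/(1/3) = (K/N). Setting this equal to 160/20 = 8 gives K = 8N.
Substituting into Q = 16: 2·N^(1/3)·(8N)^(1/3) = 16.
Solving, N = 8 and K = 64.

N* = 8, K* = 64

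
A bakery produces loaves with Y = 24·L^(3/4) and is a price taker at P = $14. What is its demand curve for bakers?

MP_L = (3/4)·24·L^(-1/4) = 18·L^(-1/4).
Setting P·MP_L = w: 252·L^(-1/4) = w.
Solving for L: L^(-1/4) = w/252, so L = (252/w)^(4).

L(w) = (252/w)^(4)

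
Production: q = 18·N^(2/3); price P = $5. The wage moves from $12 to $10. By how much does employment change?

From P·MP_N = w with MP_N = 12·N^(-1/3), the labor demand is N(w) = (60/w)^(3).
At w = 12: N = 125. At w = 10: N = 216.
ΔN = 216 − 125 = 91.

ΔN = 91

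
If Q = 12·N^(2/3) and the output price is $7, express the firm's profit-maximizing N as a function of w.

N(w) = 175616/w³

MP_N = (2/3)·12·N^(-1/3) = 8·N^(-1/3).
Setting P·MP_N = w: 56·N^(-1/3) = w.
Solving for N: N^(-1/3) = w/56, so N = (56/w)^(3).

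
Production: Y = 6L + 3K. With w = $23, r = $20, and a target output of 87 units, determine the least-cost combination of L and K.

The inputs are perfect substitutes, so the firm uses whichever has the lower cost per unit of output.
Cost per unit of output via L is w/6 = 23/6; via K it is r/3 = 20/3. L is cheaper.
Producing Y = 87 with L alone: L = 14.5, K = 0.

L* = 14.5, K* = 0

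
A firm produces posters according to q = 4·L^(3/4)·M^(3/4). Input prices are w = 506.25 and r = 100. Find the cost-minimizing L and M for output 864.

Cost minimization requires the marginal rate of technical substitution to equal the input-price ratio: MP_L/MP_M = w/r.
Here MP_L/MP_M = (3/4)·(M/L)/(3/4) = (M/L). Setting this equal to 506.25/100 = 5.0625 gives M = 5.0625L.
Substituting into q = 864: 4·L^(3/4)·(5.0625L)^(3/4) = 864.
Solving, L = 16 and M = 81.

L* = 16, M* = 81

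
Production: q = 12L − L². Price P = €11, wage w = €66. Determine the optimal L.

L* = 3

The marginal product of L is MP_L = 12 − 2L.
A price-taking firm hires until the value of the marginal product equals the wage: P·MP_L = w, so 11·(12 − 2L) = 66.
Then 12 − 2L = 6, giving L = 3.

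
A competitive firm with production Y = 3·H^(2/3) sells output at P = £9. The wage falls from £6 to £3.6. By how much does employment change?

ΔH = 98

From P·MP_H = w with MP_H = 2·H^(-1/3), the labor demand is H(w) = (18/w)^(3).
At w = 6: H = 27. At w = 3.6: H = 125.
ΔH = 125 − 27 = 98.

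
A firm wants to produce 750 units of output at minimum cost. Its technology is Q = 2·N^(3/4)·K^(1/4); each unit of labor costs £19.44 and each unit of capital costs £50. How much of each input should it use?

N* = 625, K* = 81

Cost minimization requires the marginal rate of technical substitution to equal the input-price ratio: MP_N/MP_K = w/r.
Here MP_N/MP_K = (3/4)·(K/N)/(1/4) = 3·(K/N). Setting this equal to 19.44/50 = 0.3888 gives K = 0.1296N.
Substituting into Q = 750: 2·N^(3/4)·(0.1296N)^(1/4) = 750.
Solving, N = 625 and K = 81.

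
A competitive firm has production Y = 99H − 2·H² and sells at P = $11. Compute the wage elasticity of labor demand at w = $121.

From P·MP_H = w with MP_H = 99 − 4H, labor demand is H(w) = (99 − w/11)/4.
dH/dw = −1/(44) = -1/44.
At w = 121, H = 22, so ε = (dH/dw)·(w/H) = (-1/44)·(121/22) = -0.125.

ε = -0.125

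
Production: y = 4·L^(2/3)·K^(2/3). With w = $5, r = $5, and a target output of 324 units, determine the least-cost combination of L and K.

L* = 27, K* = 27

Cost minimization requires the marginal rate of technical substitution to equal the input-price ratio: MP_L/MP_K = w/r.
Here MP_L/MP_K = (2/3)·(K/L)/(2/3) = (K/L). Setting this equal to 5/5 = 1 gives K = L.
Substituting into y = 324: 4·L^(2/3)·(L)^(2/3) = 324.
Solving, L = 27 and K = 27.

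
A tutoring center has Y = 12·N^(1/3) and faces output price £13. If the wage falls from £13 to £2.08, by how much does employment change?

ΔN = 117

From P·MP_N = w with MP_N = 4·N^(-2/3), the labor demand is N(w) = (52/w)^(3/2).
At w = 13: N = 8. At w = 2.08: N = 125.
ΔN = 125 − 8 = 117.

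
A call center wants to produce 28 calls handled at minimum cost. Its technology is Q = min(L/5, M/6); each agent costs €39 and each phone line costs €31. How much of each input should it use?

With a fixed-proportions technology, the cost-minimizing bundle uses no slack in either input: L/5 = M/6 = Q.
So L = 5·28 = 140 and M = 6·28 = 168.

L* = 140, M* = 168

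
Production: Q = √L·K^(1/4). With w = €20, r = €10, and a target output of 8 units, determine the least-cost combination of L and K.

L* = 16, K* = 16

Cost minimization requires the marginal rate of technical substitution to equal the input-price ratio: MP_L/MP_K = w/r.
Here MP_L/MP_K = (1/2)·(K/L)/(1/4) = 2·(K/L). Setting this equal to 20/10 = 2 gives K = L.
Substituting into Q = 8: L^(1/2)·(L)^(1/4) = 8.
Solving, L = 16 and K = 16.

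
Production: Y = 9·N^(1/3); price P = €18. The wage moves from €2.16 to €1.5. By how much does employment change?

From P·MP_N = w with MP_N = 3·N^(-2/3), the labor demand is N(w) = (54/w)^(3/2).
At w = 2.16: N = 125. At w = 1.5: N = 216.
ΔN = 216 − 125 = 91.

ΔN = 91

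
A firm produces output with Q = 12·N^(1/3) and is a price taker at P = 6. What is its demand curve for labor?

N(w) = (24/w)^(3/2)

MP_N = (1/3)·12·N^(-2/3) = 4·N^(-2/3).
Setting P·MP_N = w: 24·N^(-2/3) = w.
Solving for N: N^(-2/3) = w/24, so N = (24/w)^(3/2).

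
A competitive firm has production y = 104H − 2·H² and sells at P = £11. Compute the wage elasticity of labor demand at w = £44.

From P·MP_H = w with MP_H = 104 − 4H, labor demand is H(w) = (104 − w/11)/4.
dH/dw = −1/(44) = -1/44.
At w = 44, H = 25, so ε = (dH/dw)·(w/H) = (-1/44)·(44/25) = -0.04.

ε = -0.04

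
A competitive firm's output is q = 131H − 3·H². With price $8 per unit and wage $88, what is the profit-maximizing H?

H* = 20

The marginal product of H is MP_H = 131 − 6H.
A price-taking firm hires until the value of the marginal product equals the wage: P·MP_H = w, so 8·(131 − 6H) = 88.
Then 131 − 6H = 11, giving H = 20.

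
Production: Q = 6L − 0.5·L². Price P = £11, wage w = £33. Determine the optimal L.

The marginal product of L is MP_L = 6 − L.
A price-taking firm hires until the value of the marginal product equals the wage: P·MP_L = w, so 11·(6 − L) = 33.
Then 6 − L = 3, giving L = 3.

L* = 3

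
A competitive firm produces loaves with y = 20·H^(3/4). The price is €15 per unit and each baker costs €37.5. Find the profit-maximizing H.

H* = 1296

MP_H = (3/4)·20·H^(-1/4) = 15·H^(-1/4).
Profit maximization for a price taker requires P·MP_H = w: 15·15·H^(-1/4) = 37.5.
So H^(-1/4) = 1/6, which gives H = 1296.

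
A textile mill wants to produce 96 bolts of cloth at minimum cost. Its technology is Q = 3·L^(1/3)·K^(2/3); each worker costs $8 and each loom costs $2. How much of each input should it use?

Cost minimization requires the marginal rate of technical substitution to equal the input-price ratio: MP_L/MP_K = w/r.
Here MP_L/MP_K = (1/3)·(K/L)/(2/3) = 0.5·(K/L). Setting this equal to 8/2 = 4 gives K = 8L.
Substituting into Q = 96: 3·L^(1/3)·(8L)^(2/3) = 96.
Solving, L = 8 and K = 64.

L* = 8, K* = 64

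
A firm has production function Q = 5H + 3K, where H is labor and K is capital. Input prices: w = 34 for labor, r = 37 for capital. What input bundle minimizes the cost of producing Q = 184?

H* = 36.8, K* = 0

The inputs are perfect substitutes, so the firm uses whichever has the lower cost per unit of output.
Cost per unit of output via H is w/5 = 6.8; via K it is r/3 = 37/3. H is cheaper.
Producing Q = 184 with H alone: H = 36.8, K = 0.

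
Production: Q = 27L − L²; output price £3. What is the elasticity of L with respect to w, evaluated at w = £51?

ε = -1.7

From P·MP_L = w with MP_L = 27 − 2L, labor demand is L(w) = (27 − w/3)/2.
dL/dw = −1/(6) = -1/6.
At w = 51, L = 5, so ε = (dL/dw)·(w/L) = (-1/6)·(51/5) = -1.7.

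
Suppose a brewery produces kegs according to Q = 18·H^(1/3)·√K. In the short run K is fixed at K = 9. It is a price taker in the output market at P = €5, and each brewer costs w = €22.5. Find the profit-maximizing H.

With K = 9, MP_H = (1/3)·18·H^(-2/3)·9^(1/2) = 18·H^(-2/3).
Profit maximization for a price taker requires P·MP_H = w: 5·18·H^(-2/3) = 22.5.
So H^(-2/3) = 0.25, which gives H = 8.

H* = 8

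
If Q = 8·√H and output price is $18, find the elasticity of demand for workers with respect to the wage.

ε = -2

MP_H = (1/2)·8·H^(-1/2), so P·MP_H = w gives 72·H^(-1/2) = w.
Solving, H(w) = (72/w)^(2). This is a constant-elasticity form: H ∝ w^(−2), so ε = −2.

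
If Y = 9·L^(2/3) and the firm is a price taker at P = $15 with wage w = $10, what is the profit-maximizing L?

MP_L = (2/3)·9·L^(-1/3) = 6·L^(-1/3).
Profit maximization for a price taker requires P·MP_L = w: 15·6·L^(-1/3) = 10.
So L^(-1/3) = 1/9, which gives L = 729.

L* = 729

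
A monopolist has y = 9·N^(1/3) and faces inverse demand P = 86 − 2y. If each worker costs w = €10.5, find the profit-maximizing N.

Marginal revenue from the inverse demand is MR = 86 − 4y.
The marginal product is MP_N = 3·N^(-2/3).
A monopolist hires until marginal revenue product equals the wage: MR·MP_N = w.
At N, y = 9·N^(1/3). Substituting and solving: (86 − 36·N^(1/3))·3·N^(-2/3) = 10.5 gives N = 8.

N* = 8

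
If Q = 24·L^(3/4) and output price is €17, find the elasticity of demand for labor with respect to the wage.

MP_L = (3/4)·24·L^(-1/4), so P·MP_L = w gives 306·L^(-1/4) = w.
Solving, L(w) = (306/w)^(4). This is a constant-elasticity form: L ∝ w^(−4), so ε = −4.

ε = -4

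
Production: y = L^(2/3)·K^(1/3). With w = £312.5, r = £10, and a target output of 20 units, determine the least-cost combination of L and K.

L* = 8, K* = 125

Cost minimization requires the marginal rate of technical substitution to equal the input-price ratio: MP_L/MP_K = w/r.
Here MP_L/MP_K = (2/3)·(K/L)/(1/3) = 2·(K/L). Setting this equal to 312.5/10 = 31.25 gives K = 15.625L.
Substituting into y = 20: L^(2/3)·(15.625L)^(1/3) = 20.
Solving, L = 8 and K = 125.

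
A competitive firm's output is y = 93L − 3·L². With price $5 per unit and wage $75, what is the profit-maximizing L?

L* = 13

The marginal product of L is MP_L = 93 − 6L.
A price-taking firm hires until the value of the marginal product equals the wage: P·MP_L = w, so 5·(93 − 6L) = 75.
Then 93 − 6L = 15, giving L = 13.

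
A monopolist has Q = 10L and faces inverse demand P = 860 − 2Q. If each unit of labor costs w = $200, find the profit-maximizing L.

Marginal revenue from the inverse demand is MR = 860 − 4Q.
The marginal product is MP_L = 10.
A monopolist hires until marginal revenue product equals the wage: MR·MP_L = w.
(860 − 40L)·10 = 200, so L = 21.

L* = 21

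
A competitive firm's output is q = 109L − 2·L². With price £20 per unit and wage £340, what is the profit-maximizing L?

L* = 23

The marginal product of L is MP_L = 109 − 4L.
A price-taking firm hires until the value of the marginal product equals the wage: P·MP_L = w, so 20·(109 − 4L) = 340.
Then 109 − 4L = 17, giving L = 23.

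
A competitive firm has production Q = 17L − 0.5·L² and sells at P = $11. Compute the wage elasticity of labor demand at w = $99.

ε = -1.125

From P·MP_L = w with MP_L = 17 − L, labor demand is L(w) = 17 − w/11.
dL/dw = −1/(11) = -1/11.
At w = 99, L = 8, so ε = (dL/dw)·(w/L) = (-1/11)·(99/8) = -1.125.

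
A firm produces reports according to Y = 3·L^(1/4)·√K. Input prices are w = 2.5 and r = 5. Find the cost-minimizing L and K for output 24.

L* = 16, K* = 16

Cost minimization requires the marginal rate of technical substitution to equal the input-price ratio: MP_L/MP_K = w/r.
Here MP_L/MP_K = (1/4)·(K/L)/(1/2) = 0.5·(K/L). Setting this equal to 2.5/5 = 0.5 gives K = L.
Substituting into Y = 24: 3·L^(1/4)·(L)^(1/2) = 24.
Solving, L = 16 and K = 16.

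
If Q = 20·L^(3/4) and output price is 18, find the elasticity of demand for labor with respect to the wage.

ε = -4

MP_L = (3/4)·20·L^(-1/4), so P·MP_L = w gives 270·L^(-1/4) = w.
Solving, L(w) = (270/w)^(4). This is a constant-elasticity form: L ∝ w^(−4), so ε = −4.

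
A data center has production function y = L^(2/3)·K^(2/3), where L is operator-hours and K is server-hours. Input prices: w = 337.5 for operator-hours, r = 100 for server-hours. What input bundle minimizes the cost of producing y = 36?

Cost minimization requires the marginal rate of technical substitution to equal the input-price ratio: MP_L/MP_K = w/r.
Here MP_L/MP_K = (2/3)·(K/L)/(2/3) = (K/L). Setting this equal to 337.5/100 = 3.375 gives K = 3.375L.
Substituting into y = 36: L^(2/3)·(3.375L)^(2/3) = 36.
Solving, L = 8 and K = 27.

L* = 8, K* = 27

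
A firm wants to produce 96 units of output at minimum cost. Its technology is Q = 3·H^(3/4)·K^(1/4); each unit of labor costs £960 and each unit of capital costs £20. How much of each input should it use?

H* = 16, K* = 256

Cost minimization requires the marginal rate of technical substitution to equal the input-price ratio: MP_H/MP_K = w/r.
Here MP_H/MP_K = (3/4)·(K/H)/(1/4) = 3·(K/H). Setting this equal to 960/20 = 48 gives K = 16H.
Substituting into Q = 96: 3·H^(3/4)·(16H)^(1/4) = 96.
Solving, H = 16 and K = 256.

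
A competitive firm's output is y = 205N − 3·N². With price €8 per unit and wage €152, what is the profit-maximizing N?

The marginal product of N is MP_N = 205 − 6N.
A price-taking firm hires until the value of the marginal product equals the wage: P·MP_N = w, so 8·(205 − 6N) = 152.
Then 205 − 6N = 19, giving N = 31.

N* = 31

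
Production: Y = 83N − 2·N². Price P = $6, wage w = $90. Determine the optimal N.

The marginal product of N is MP_N = 83 − 4N.
A price-taking firm hires until the value of the marginal product equals the wage: P·MP_N = w, so 6·(83 − 4N) = 90.
Then 83 − 4N = 15, giving N = 17.

N* = 17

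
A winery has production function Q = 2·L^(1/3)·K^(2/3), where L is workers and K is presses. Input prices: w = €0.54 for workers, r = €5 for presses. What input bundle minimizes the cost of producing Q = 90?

L* = 125, K* = 27

Cost minimization requires the marginal rate of technical substitution to equal the input-price ratio: MP_L/MP_K = w/r.
Here MP_L/MP_K = (1/3)·(K/L)/(2/3) = 0.5·(K/L). Setting this equal to 0.54/5 = 0.108 gives K = 0.216L.
Substituting into Q = 90: 2·L^(1/3)·(0.216L)^(2/3) = 90.
Solving, L = 125 and K = 27.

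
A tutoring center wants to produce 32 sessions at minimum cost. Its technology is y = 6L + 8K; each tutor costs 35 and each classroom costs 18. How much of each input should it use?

The inputs are perfect substitutes, so the firm uses whichever has the lower cost per unit of output.
Cost per unit of output via L is w/6 = 35/6; via K it is r/8 = 2.25. K is cheaper.
Producing y = 32 with K alone: L = 0, K = 4.

L* = 0, K* = 4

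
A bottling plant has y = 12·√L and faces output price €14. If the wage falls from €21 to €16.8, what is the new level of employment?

From P·MP_L = w with MP_L = 6·L^(-1/2), the labor demand is L(w) = (84/w)^(2).
At w = 21: L = 16. At w = 16.8: L = 25.

L* = 25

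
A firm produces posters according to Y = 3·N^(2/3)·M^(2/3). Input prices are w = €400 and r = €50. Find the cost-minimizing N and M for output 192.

N* = 8, M* = 64

Cost minimization requires the marginal rate of technical substitution to equal the input-price ratio: MP_N/MP_M = w/r.
Here MP_N/MP_M = (2/3)·(M/N)/(2/3) = (M/N). Setting this equal to 400/50 = 8 gives M = 8N.
Substituting into Y = 192: 3·N^(2/3)·(8N)^(2/3) = 192.
Solving, N = 8 and M = 64.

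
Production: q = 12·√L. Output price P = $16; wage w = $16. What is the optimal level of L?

MP_L = (1/2)·12·L^(-1/2) = 6·L^(-1/2).
Profit maximization for a price taker requires P·MP_L = w: 16·6·L^(-1/2) = 16.
So L^(-1/2) = 1/6, which gives L = 36.

L* = 36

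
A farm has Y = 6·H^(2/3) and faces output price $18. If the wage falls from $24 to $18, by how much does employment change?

From P·MP_H = w with MP_H = 4·H^(-1/3), the labor demand is H(w) = (72/w)^(3).
At w = 24: H = 27. At w = 18: H = 64.
ΔH = 64 − 27 = 37.

ΔH = 37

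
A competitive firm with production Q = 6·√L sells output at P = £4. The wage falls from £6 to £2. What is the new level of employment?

From P·MP_L = w with MP_L = 3·L^(-1/2), the labor demand is L(w) = (12/w)^(2).
At w = 6: L = 4. At w = 2: L = 36.

L* = 36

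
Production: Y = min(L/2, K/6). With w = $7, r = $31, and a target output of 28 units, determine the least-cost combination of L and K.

With a fixed-proportions technology, the cost-minimizing bundle uses no slack in either input: L/2 = K/6 = Y.
So L = 2·28 = 56 and K = 6·28 = 168.

L* = 56, K* = 168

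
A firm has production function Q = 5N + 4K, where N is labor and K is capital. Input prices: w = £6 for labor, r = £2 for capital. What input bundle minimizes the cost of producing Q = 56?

N* = 0, K* = 14

The inputs are perfect substitutes, so the firm uses whichever has the lower cost per unit of output.
Cost per unit of output via N is w/5 = 1.2; via K it is r/4 = 0.5. K is cheaper.
Producing Q = 56 with K alone: N = 0, K = 14.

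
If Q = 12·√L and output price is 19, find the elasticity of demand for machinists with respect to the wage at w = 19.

ε = -2

MP_L = (1/2)·12·L^(-1/2), so P·MP_L = w gives 114·L^(-1/2) = w.
Solving, L(w) = (114/w)^(2). This is a constant-elasticity form: L ∝ w^(−2), so ε = −2.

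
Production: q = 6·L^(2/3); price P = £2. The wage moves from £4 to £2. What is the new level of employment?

From P·MP_L = w with MP_L = 4·L^(-1/3), the labor demand is L(w) = (8/w)^(3).
At w = 4: L = 8. At w = 2: L = 64.

L* = 64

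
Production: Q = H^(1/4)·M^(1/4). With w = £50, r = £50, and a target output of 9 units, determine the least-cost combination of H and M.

H* = 81, M* = 81

Cost minimization requires the marginal rate of technical substitution to equal the input-price ratio: MP_H/MP_M = w/r.
Here MP_H/MP_M = (1/4)·(M/H)/(1/4) = (M/H). Setting this equal to 50/50 = 1 gives M = H.
Substituting into Q = 9: H^(1/4)·(H)^(1/4) = 9.
Solving, H = 81 and M = 81.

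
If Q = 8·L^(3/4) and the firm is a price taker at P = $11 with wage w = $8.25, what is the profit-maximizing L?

L* = 4096

MP_L = (3/4)·8·L^(-1/4) = 6·L^(-1/4).
Profit maximization for a price taker requires P·MP_L = w: 11·6·L^(-1/4) = 8.25.
So L^(-1/4) = 0.125, which gives L = 4096.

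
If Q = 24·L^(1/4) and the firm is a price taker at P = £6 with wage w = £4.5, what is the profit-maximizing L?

L* = 16

MP_L = (1/4)·24·L^(-3/4) = 6·L^(-3/4).
Profit maximization for a price taker requires P·MP_L = w: 6·6·L^(-3/4) = 4.5.
So L^(-3/4) = 0.125, which gives L = 16.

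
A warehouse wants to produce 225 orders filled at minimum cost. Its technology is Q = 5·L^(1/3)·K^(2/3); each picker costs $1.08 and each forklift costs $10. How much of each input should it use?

Cost minimization requires the marginal rate of technical substitution to equal the input-price ratio: MP_L/MP_K = w/r.
Here MP_L/MP_K = (1/3)·(K/L)/(2/3) = 0.5·(K/L). Setting this equal to 1.08/10 = 0.108 gives K = 0.216L.
Substituting into Q = 225: 5·L^(1/3)·(0.216L)^(2/3) = 225.
Solving, L = 125 and K = 27.

L* = 125, K* = 27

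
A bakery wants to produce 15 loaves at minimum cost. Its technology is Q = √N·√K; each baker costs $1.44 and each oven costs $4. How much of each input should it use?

N* = 25, K* = 9

Cost minimization requires the marginal rate of technical substitution to equal the input-price ratio: MP_N/MP_K = w/r.
Here MP_N/MP_K = (1/2)·(K/N)/(1/2) = (K/N). Setting this equal to 1.44/4 = 0.36 gives K = 0.36N.
Substituting into Q = 15: N^(1/2)·(0.36N)^(1/2) = 15.
Solving, N = 25 and K = 9.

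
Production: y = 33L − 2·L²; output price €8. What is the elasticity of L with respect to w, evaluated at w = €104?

From P·MP_L = w with MP_L = 33 − 4L, labor demand is L(w) = (33 − w/8)/4.
dL/dw = −1/(32) = -0.03125.
At w = 104, L = 5, so ε = (dL/dw)·(w/L) = (-0.03125)·(104/5) = -0.65.

ε = -0.65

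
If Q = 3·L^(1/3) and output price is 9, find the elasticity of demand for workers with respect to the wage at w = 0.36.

ε = -1.5

MP_L = (1/3)·3·L^(-2/3), so P·MP_L = w gives 9·L^(-2/3) = w.
Solving, L(w) = (9/w)^(3/2). This is a constant-elasticity form: L ∝ w^(−3/2), so ε = −3/2.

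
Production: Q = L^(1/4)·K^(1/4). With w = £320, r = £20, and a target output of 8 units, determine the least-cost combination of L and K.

L* = 16, K* = 256

Cost minimization requires the marginal rate of technical substitution to equal the input-price ratio: MP_L/MP_K = w/r.
Here MP_L/MP_K = (1/4)·(K/L)/(1/4) = (K/L). Setting this equal to 320/20 = 16 gives K = 16L.
Substituting into Q = 8: L^(1/4)·(16L)^(1/4) = 8.
Solving, L = 16 and K = 256.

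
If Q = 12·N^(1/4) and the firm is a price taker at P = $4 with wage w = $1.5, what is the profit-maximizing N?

N* = 16

MP_N = (1/4)·12·N^(-3/4) = 3·N^(-3/4).
Profit maximization for a price taker requires P·MP_N = w: 4·3·N^(-3/4) = 1.5.
So N^(-3/4) = 0.125, which gives N = 16.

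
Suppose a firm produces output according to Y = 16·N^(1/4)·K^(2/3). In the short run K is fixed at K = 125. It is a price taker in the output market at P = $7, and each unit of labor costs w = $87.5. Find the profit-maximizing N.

N* = 16

With K = 125, MP_N = (1/4)·16·N^(-3/4)·125^(2/3) = 100·N^(-3/4).
Profit maximization for a price taker requires P·MP_N = w: 7·100·N^(-3/4) = 87.5.
So N^(-3/4) = 0.125, which gives N = 16.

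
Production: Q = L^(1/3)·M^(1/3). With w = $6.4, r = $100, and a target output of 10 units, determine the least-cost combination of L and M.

L* = 125, M* = 8

Cost minimization requires the marginal rate of technical substitution to equal the input-price ratio: MP_L/MP_M = w/r.
Here MP_L/MP_M = (1/3)·(M/L)/(1/3) = (M/L). Setting this equal to 6.4/100 = 0.064 gives M = 0.064L.
Substituting into Q = 10: L^(1/3)·(0.064L)^(1/3) = 10.
Solving, L = 125 and M = 8.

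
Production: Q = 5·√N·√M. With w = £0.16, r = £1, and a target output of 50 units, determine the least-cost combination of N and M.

N* = 25, M* = 4

Cost minimization requires the marginal rate of technical substitution to equal the input-price ratio: MP_N/MP_M = w/r.
Here MP_N/MP_M = (1/2)·(M/N)/(1/2) = (M/N). Setting this equal to 0.16/1 = 0.16 gives M = 0.16N.
Substituting into Q = 50: 5·N^(1/2)·(0.16N)^(1/2) = 50.
Solving, N = 25 and M = 4.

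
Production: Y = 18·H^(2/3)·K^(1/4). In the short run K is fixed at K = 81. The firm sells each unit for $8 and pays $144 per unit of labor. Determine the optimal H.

With K = 81, MP_H = (2/3)·18·H^(-1/3)·81^(1/4) = 36·H^(-1/3).
Profit maximization for a price taker requires P·MP_H = w: 8·36·H^(-1/3) = 144.
So H^(-1/3) = 0.5, which gives H = 8.

H* = 8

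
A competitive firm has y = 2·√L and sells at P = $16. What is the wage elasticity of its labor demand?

MP_L = (1/2)·2·L^(-1/2), so P·MP_L = w gives 16·L^(-1/2) = w.
Solving, L(w) = (16/w)^(2). This is a constant-elasticity form: L ∝ w^(−2), so ε = −2.

ε = -2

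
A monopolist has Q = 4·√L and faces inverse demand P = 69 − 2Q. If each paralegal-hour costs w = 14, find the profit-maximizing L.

Marginal revenue from the inverse demand is MR = 69 − 4Q.
The marginal product is MP_L = 2·L^(-1/2).
A monopolist hires until marginal revenue product equals the wage: MR·MP_L = w.
At L, Q = 4·√L. Substituting and solving: (69 − 16·√L)·2·L^(-1/2) = 14 gives L = 9.

L* = 9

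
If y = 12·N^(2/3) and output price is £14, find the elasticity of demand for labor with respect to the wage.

MP_N = (2/3)·12·N^(-1/3), so P·MP_N = w gives 112·N^(-1/3) = w.
Solving, N(w) = (112/w)^(3). This is a constant-elasticity form: N ∝ w^(−3), so ε = −3.

ε = -3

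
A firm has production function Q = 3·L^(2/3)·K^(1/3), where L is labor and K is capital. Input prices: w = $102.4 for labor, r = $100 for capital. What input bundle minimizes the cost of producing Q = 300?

Cost minimization requires the marginal rate of technical substitution to equal the input-price ratio: MP_L/MP_K = w/r.
Here MP_L/MP_K = (2/3)·(K/L)/(1/3) = 2·(K/L). Setting this equal to 102.4/100 = 1.024 gives K = 0.512L.
Substituting into Q = 300: 3·L^(2/3)·(0.512L)^(1/3) = 300.
Solving, L = 125 and K = 64.

L* = 125, K* = 64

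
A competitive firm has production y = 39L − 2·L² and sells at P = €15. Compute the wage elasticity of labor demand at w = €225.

From P·MP_L = w with MP_L = 39 − 4L, labor demand is L(w) = (39 − w/15)/4.
dL/dw = −1/(60) = -1/60.
At w = 225, L = 6, so ε = (dL/dw)·(w/L) = (-1/60)·(225/6) = -0.625.

ε = -0.625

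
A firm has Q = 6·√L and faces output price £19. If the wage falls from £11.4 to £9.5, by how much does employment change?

ΔL = 11

From P·MP_L = w with MP_L = 3·L^(-1/2), the labor demand is L(w) = (57/w)^(2).
At w = 11.4: L = 25. At w = 9.5: L = 36.
ΔL = 36 − 25 = 11.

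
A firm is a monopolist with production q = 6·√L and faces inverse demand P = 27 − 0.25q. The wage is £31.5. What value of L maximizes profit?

Marginal revenue from the inverse demand is MR = 27 − 0.5q.
The marginal product is MP_L = 3·L^(-1/2).
A monopolist hires until marginal revenue product equals the wage: MR·MP_L = w.
At L, q = 6·√L. Substituting and solving: (27 − 3·√L)·3·L^(-1/2) = 31.5 gives L = 4.

L* = 4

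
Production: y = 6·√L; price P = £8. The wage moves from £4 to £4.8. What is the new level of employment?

From P·MP_L = w with MP_L = 3·L^(-1/2), the labor demand is L(w) = (24/w)^(2).
At w = 4: L = 36. At w = 4.8: L = 25.

L* = 25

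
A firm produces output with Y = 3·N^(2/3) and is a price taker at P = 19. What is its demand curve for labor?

N(w) = 54872/w³

MP_N = (2/3)·3·N^(-1/3) = 2·N^(-1/3).
Setting P·MP_N = w: 38·N^(-1/3) = w.
Solving for N: N^(-1/3) = w/38, so N = (38/w)^(3).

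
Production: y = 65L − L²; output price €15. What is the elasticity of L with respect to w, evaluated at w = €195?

From P·MP_L = w with MP_L = 65 − 2L, labor demand is L(w) = (65 − w/15)/2.
dL/dw = −1/(30) = -1/30.
At w = 195, L = 26, so ε = (dL/dw)·(w/L) = (-1/30)·(195/26) = -0.25.

ε = -0.25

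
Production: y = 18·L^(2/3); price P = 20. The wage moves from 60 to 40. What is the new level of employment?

L* = 216

From P·MP_L = w with MP_L = 12·L^(-1/3), the labor demand is L(w) = (240/w)^(3).
At w = 60: L = 64. At w = 40: L = 216.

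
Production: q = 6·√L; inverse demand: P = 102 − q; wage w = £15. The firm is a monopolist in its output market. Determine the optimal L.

L* = 36

Marginal revenue from the inverse demand is MR = 102 − 2q.
The marginal product is MP_L = 3·L^(-1/2).
A monopolist hires until marginal revenue product equals the wage: MR·MP_L = w.
At L, q = 6·√L. Substituting and solving: (102 − 12·√L)·3·L^(-1/2) = 15 gives L = 36.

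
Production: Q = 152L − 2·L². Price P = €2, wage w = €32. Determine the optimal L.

L* = 34

The marginal product of L is MP_L = 152 − 4L.
A price-taking firm hires until the value of the marginal product equals the wage: P·MP_L = w, so 2·(152 − 4L) = 32.
Then 152 − 4L = 16, giving L = 34.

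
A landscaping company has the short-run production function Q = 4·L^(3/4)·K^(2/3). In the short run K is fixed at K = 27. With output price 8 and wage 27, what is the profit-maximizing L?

L* = 4096

With K = 27, MP_L = (3/4)·4·L^(-1/4)·27^(2/3) = 27·L^(-1/4).
Profit maximization for a price taker requires P·MP_L = w: 8·27·L^(-1/4) = 27.
So L^(-1/4) = 0.125, which gives L = 4096.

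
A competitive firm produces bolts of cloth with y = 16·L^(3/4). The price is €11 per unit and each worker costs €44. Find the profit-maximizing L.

MP_L = (3/4)·16·L^(-1/4) = 12·L^(-1/4).
Profit maximization for a price taker requires P·MP_L = w: 11·12·L^(-1/4) = 44.
So L^(-1/4) = 1/3, which gives L = 81.

L* = 81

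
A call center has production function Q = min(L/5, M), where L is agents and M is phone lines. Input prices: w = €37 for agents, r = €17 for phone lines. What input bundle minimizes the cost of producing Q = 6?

L* = 30, M* = 6

With a fixed-proportions technology, the cost-minimizing bundle uses no slack in either input: L/5 = M = Q.
So L = 5·6 = 30 and M = 6.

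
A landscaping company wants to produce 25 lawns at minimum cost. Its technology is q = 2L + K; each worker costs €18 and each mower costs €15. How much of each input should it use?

The inputs are perfect substitutes, so the firm uses whichever has the lower cost per unit of output.
Cost per unit of output via L is 9; via K it is 15. L is cheaper.
Producing q = 25 with L alone: L = 12.5, K = 0.

L* = 12.5, K* = 0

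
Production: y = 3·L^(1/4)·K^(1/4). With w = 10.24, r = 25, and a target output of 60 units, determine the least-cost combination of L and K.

Cost minimization requires the marginal rate of technical substitution to equal the input-price ratio: MP_L/MP_K = w/r.
Here MP_L/MP_K = (1/4)·(K/L)/(1/4) = (K/L). Setting this equal to 10.24/25 = 0.4096 gives K = 0.4096L.
Substituting into y = 60: 3·L^(1/4)·(0.4096L)^(1/4) = 60.
Solving, L = 625 and K = 256.

L* = 625, K* = 256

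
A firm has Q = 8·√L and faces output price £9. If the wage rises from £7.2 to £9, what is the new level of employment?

From P·MP_L = w with MP_L = 4·L^(-1/2), the labor demand is L(w) = (36/w)^(2).
At w = 7.2: L = 25. At w = 9: L = 16.

L* = 16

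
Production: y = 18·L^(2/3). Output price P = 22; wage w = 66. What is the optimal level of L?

L* = 64

MP_L = (2/3)·18·L^(-1/3) = 12·L^(-1/3).
Profit maximization for a price taker requires P·MP_L = w: 22·12·L^(-1/3) = 66.
So L^(-1/3) = 0.25, which gives L = 64.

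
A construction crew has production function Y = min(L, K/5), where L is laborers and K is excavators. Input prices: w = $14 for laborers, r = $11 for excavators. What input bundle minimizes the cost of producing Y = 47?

With a fixed-proportions technology, the cost-minimizing bundle uses no slack in either input: L = K/5 = Y.
So L = 47 and K = 5·47 = 235.

L* = 47, K* = 235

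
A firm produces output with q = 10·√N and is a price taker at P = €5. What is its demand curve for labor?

MP_N = (1/2)·10·N^(-1/2) = 5·N^(-1/2).
Setting P·MP_N = w: 25·N^(-1/2) = w.
Solving for N: N^(-1/2) = w/25, so N = (25/w)^(2).

N(w) = 625/w²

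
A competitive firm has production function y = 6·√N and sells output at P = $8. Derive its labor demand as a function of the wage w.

N(w) = 576/w²

MP_N = (1/2)·6·N^(-1/2) = 3·N^(-1/2).
Setting P·MP_N = w: 24·N^(-1/2) = w.
Solving for N: N^(-1/2) = w/24, so N = (24/w)^(2).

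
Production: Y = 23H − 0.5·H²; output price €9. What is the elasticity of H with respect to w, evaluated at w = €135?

ε = -1.875

From P·MP_H = w with MP_H = 23 − H, labor demand is H(w) = 23 − w/9.
dH/dw = −1/(9) = -1/9.
At w = 135, H = 8, so ε = (dH/dw)·(w/H) = (-1/9)·(135/8) = -1.875.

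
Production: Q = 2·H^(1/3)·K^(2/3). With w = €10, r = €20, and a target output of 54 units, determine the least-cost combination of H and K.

Cost minimization requires the marginal rate of technical substitution to equal the input-price ratio: MP_H/MP_K = w/r.
Here MP_H/MP_K = (1/3)·(K/H)/(2/3) = 0.5·(K/H). Setting this equal to 10/20 = 0.5 gives K = H.
Substituting into Q = 54: 2·H^(1/3)·(H)^(2/3) = 54.
Solving, H = 27 and K = 27.

H* = 27, K* = 27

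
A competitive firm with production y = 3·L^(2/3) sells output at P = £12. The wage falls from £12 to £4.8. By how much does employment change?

From P·MP_L = w with MP_L = 2·L^(-1/3), the labor demand is L(w) = (24/w)^(3).
At w = 12: L = 8. At w = 4.8: L = 125.
ΔL = 125 − 8 = 117.

ΔL = 117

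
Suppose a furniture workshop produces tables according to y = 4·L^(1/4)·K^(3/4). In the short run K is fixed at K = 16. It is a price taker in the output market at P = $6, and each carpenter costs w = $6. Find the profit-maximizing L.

L* = 16

With K = 16, MP_L = (1/4)·4·L^(-3/4)·16^(3/4) = 8·L^(-3/4).
Profit maximization for a price taker requires P·MP_L = w: 6·8·L^(-3/4) = 6.
So L^(-3/4) = 0.125, which gives L = 16.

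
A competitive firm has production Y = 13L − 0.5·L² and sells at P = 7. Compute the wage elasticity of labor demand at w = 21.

From P·MP_L = w with MP_L = 13 − L, labor demand is L(w) = 13 − w/7.
dL/dw = −1/(7) = -1/7.
At w = 21, L = 10, so ε = (dL/dw)·(w/L) = (-1/7)·(21/10) = -0.3.

ε = -0.3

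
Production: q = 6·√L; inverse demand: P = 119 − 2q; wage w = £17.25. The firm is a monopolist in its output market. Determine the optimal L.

L* = 16

Marginal revenue from the inverse demand is MR = 119 − 4q.
The marginal product is MP_L = 3·L^(-1/2).
A monopolist hires until marginal revenue product equals the wage: MR·MP_L = w.
At L, q = 6·√L. Substituting and solving: (119 − 24·√L)·3·L^(-1/2) = 17.25 gives L = 16.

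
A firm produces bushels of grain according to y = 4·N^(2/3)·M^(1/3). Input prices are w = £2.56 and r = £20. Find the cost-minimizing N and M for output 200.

N* = 125, M* = 8

Cost minimization requires the marginal rate of technical substitution to equal the input-price ratio: MP_N/MP_M = w/r.
Here MP_N/MP_M = (2/3)·(M/N)/(1/3) = 2·(M/N). Setting this equal to 2.56/20 = 0.128 gives M = 0.064N.
Substituting into y = 200: 4·N^(2/3)·(0.064N)^(1/3) = 200.
Solving, N = 125 and M = 8.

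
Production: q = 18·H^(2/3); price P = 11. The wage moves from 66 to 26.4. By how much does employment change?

From P·MP_H = w with MP_H = 12·H^(-1/3), the labor demand is H(w) = (132/w)^(3).
At w = 66: H = 8. At w = 26.4: H = 125.
ΔH = 125 − 8 = 117.

ΔH = 117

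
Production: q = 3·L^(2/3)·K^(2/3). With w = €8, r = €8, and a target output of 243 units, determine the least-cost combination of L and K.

Cost minimization requires the marginal rate of technical substitution to equal the input-price ratio: MP_L/MP_K = w/r.
Here MP_L/MP_K = (2/3)·(K/L)/(2/3) = (K/L). Setting this equal to 8/8 = 1 gives K = L.
Substituting into q = 243: 3·L^(2/3)·(L)^(2/3) = 243.
Solving, L = 27 and K = 27.

L* = 27, K* = 27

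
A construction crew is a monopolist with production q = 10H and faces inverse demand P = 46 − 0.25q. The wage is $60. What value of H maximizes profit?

Marginal revenue from the inverse demand is MR = 46 − 0.5q.
The marginal product is MP_H = 10.
A monopolist hires until marginal revenue product equals the wage: MR·MP_H = w.
(46 − 5H)·10 = 60, so H = 8.

H* = 8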